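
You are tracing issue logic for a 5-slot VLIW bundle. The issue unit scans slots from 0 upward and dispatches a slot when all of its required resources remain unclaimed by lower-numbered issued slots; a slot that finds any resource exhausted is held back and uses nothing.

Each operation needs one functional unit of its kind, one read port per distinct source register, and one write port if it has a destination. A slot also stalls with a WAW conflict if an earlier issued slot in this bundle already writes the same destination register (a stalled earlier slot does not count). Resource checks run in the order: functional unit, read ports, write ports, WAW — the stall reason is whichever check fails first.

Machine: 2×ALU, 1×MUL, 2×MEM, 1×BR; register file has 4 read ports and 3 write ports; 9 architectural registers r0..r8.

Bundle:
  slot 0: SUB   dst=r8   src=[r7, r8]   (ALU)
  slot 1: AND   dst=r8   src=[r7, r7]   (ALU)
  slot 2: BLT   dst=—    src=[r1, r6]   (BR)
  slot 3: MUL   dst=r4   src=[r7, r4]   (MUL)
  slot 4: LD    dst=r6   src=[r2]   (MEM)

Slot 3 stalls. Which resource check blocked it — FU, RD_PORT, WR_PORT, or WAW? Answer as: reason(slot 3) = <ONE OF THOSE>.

reason(slot 3) = RD_PORT

  0. ALU→r8 ⇒ go  {1A/1Mu/2Ld/1B | 2r 2w}
  1. ALU→r8 ⇒ no(WAW)  {1A/1Mu/2Ld/1B | 2r 2w}
  2. BR ⇒ go  {1A/1Mu/2Ld/0B | 0r 2w}
  3. MUL→r4 ⇒ no(RD_PORT)  {1A/1Mu/2Ld/0B | 0r 2w}
  4. MEM→r6 ⇒ no(RD_PORT)  {1A/1Mu/2Ld/0B | 0r 2w}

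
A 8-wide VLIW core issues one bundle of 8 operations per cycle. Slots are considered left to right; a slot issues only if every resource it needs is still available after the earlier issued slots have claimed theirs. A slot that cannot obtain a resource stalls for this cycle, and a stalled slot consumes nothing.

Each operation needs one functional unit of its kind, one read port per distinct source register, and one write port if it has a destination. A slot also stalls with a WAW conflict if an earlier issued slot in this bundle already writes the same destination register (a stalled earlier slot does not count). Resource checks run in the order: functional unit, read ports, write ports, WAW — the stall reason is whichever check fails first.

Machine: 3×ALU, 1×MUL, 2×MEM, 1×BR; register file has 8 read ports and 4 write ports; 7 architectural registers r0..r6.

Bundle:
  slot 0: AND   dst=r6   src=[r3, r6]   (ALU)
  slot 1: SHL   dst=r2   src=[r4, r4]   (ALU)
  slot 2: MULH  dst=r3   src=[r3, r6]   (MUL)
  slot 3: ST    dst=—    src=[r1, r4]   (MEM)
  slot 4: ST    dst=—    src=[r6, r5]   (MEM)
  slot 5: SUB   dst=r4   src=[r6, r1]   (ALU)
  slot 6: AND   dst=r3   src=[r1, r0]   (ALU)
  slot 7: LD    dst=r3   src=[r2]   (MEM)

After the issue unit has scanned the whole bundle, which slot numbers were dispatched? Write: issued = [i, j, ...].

issued = [0, 1, 2, 3]

  0. ALU→r6 ⇒ go  {2A/1Mu/2Ld/1B | 6r 3w}
  1. ALU→r2 ⇒ go  {1A/1Mu/2Ld/1B | 5r 2w}
  2. MUL→r3 ⇒ go  {1A/0Mu/2Ld/1B | 3r 1w}
  3. MEM ⇒ go  {1A/0Mu/1Ld/1B | 1r 1w}
  4. MEM ⇒ no(RD_PORT)  {1A/0Mu/1Ld/1B | 1r 1w}
  5. ALU→r4 ⇒ no(RD_PORT)  {1A/0Mu/1Ld/1B | 1r 1w}
  6. ALU→r3 ⇒ no(RD_PORT)  {1A/0Mu/1Ld/1B | 1r 1w}
  7. MEM→r3 ⇒ no(WAW)  {1A/0Mu/1Ld/1B | 1r 1w}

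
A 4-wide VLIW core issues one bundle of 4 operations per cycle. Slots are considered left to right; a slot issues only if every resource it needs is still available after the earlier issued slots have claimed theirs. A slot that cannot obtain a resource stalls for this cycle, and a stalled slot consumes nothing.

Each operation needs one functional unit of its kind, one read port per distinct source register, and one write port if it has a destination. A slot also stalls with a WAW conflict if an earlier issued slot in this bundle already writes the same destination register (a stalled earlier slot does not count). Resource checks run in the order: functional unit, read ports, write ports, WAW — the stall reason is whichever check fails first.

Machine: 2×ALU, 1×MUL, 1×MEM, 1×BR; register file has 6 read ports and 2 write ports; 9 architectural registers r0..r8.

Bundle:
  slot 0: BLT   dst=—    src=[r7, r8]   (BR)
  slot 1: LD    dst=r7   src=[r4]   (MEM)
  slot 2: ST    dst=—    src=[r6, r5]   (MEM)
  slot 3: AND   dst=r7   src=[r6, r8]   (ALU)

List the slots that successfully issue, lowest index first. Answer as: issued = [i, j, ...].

[0] BR needs rd=2 wr=0: ok; after: ALU=2 MUL=1 MEM=1 BR=0, R=4, W=2
[1] MEM needs rd=1 wr=1: ok; after: ALU=2 MUL=1 MEM=0 BR=0, R=3, W=1
[2] MEM needs rd=2 wr=0: FU; after: ALU=2 MUL=1 MEM=0 BR=0, R=3, W=1
[3] ALU needs rd=2 wr=1: WAW; after: ALU=2 MUL=1 MEM=0 BR=0, R=3, W=1

issued = [0, 1]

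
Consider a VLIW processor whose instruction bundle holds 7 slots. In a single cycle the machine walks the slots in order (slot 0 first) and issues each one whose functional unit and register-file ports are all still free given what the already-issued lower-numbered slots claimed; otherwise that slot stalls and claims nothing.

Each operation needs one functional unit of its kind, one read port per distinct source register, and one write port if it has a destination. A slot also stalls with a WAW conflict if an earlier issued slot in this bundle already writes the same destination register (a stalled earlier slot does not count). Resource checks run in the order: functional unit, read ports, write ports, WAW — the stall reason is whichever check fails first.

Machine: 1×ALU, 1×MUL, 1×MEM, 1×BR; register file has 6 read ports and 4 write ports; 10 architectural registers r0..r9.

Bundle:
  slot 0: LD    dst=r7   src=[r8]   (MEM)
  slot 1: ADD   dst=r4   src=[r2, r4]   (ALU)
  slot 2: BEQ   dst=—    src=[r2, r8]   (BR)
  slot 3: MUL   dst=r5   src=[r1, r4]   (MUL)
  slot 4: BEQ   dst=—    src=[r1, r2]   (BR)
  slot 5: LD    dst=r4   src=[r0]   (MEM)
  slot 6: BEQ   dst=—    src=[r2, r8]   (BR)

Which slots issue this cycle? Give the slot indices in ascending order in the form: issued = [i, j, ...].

issued = [0, 1, 2]

[0] MEM needs rd=1 wr=1: ok; after: ALU=1 MUL=1 MEM=0 BR=1, R=5, W=3
[1] ALU needs rd=2 wr=1: ok; after: ALU=0 MUL=1 MEM=0 BR=1, R=3, W=2
[2] BR needs rd=2 wr=0: ok; after: ALU=0 MUL=1 MEM=0 BR=0, R=1, W=2
[3] MUL needs rd=2 wr=1: RD_PORT; after: ALU=0 MUL=1 MEM=0 BR=0, R=1, W=2
[4] BR needs rd=2 wr=0: FU; after: ALU=0 MUL=1 MEM=0 BR=0, R=1, W=2
[5] MEM needs rd=1 wr=1: FU; after: ALU=0 MUL=1 MEM=0 BR=0, R=1, W=2
[6] BR needs rd=2 wr=0: FU; after: ALU=0 MUL=1 MEM=0 BR=0, R=1, W=2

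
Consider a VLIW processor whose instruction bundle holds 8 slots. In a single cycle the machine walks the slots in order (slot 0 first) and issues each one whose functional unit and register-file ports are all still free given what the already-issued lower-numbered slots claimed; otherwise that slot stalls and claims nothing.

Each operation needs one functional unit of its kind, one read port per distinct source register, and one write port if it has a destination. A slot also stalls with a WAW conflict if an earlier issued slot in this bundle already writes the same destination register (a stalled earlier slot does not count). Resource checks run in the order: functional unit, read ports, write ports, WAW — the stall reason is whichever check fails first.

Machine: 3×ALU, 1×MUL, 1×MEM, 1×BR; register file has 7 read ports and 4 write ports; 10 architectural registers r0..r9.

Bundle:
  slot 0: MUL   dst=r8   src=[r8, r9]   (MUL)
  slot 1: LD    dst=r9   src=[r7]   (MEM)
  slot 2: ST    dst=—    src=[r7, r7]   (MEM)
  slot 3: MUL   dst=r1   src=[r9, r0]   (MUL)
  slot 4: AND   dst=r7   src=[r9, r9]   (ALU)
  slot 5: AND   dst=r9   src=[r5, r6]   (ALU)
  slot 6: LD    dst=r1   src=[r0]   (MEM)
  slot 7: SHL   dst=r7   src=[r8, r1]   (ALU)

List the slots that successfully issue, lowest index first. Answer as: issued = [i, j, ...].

issued = [0, 1, 4]

slot 0 (MUL): ISSUE — free A3,Mu0,Ld1,B1 rp5 wp3
slot 1 (MEM): ISSUE — free A3,Mu0,Ld0,B1 rp4 wp2
slot 2 (MEM): stall FU — free A3,Mu0,Ld0,B1 rp4 wp2
slot 3 (MUL): stall FU — free A3,Mu0,Ld0,B1 rp4 wp2
slot 4 (ALU): ISSUE — free A2,Mu0,Ld0,B1 rp3 wp1
slot 5 (ALU): stall WAW — free A2,Mu0,Ld0,B1 rp3 wp1
slot 6 (MEM): stall FU — free A2,Mu0,Ld0,B1 rp3 wp1
slot 7 (ALU): stall WAW — free A2,Mu0,Ld0,B1 rp3 wp1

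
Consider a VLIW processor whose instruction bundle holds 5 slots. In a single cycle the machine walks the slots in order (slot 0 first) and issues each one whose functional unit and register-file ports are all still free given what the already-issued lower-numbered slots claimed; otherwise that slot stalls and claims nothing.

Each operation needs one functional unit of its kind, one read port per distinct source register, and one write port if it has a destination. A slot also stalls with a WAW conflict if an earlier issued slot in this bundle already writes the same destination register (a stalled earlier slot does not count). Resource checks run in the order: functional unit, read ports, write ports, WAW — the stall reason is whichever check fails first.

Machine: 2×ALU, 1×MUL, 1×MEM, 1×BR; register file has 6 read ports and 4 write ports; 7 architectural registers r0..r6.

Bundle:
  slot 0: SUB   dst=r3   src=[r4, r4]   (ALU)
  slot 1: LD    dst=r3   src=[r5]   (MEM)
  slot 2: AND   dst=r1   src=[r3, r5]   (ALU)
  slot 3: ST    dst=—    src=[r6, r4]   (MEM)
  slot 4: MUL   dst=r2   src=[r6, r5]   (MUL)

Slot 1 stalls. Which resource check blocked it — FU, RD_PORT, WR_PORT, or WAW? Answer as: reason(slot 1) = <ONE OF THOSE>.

slot 0 (ALU): ISSUE — free A1,Mu1,Ld1,B1 rp5 wp3
slot 1 (MEM): stall WAW — free A1,Mu1,Ld1,B1 rp5 wp3
slot 2 (ALU): ISSUE — free A0,Mu1,Ld1,B1 rp3 wp2
slot 3 (MEM): ISSUE — free A0,Mu1,Ld0,B1 rp1 wp2
slot 4 (MUL): stall RD_PORT — free A0,Mu1,Ld0,B1 rp1 wp2

reason(slot 1) = WAW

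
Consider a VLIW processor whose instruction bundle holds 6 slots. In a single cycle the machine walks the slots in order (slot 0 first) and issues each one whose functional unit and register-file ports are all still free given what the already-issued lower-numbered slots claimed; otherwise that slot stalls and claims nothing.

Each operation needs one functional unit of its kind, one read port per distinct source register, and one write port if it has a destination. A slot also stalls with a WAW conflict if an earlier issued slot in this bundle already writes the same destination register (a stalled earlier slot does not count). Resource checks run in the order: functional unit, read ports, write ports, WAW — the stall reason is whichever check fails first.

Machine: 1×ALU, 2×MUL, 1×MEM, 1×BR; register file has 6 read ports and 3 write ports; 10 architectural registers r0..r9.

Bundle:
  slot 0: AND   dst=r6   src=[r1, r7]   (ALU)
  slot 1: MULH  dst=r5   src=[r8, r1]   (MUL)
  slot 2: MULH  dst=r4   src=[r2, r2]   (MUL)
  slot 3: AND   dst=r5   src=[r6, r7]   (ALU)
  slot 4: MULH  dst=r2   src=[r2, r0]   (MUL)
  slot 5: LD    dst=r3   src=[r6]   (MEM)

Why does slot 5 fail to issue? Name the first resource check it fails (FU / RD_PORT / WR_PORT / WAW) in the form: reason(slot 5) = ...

reason(slot 5) = WR_PORT

slot 0 (ALU): ISSUE — free A0,Mu2,Ld1,B1 rp4 wp2
slot 1 (MUL): ISSUE — free A0,Mu1,Ld1,B1 rp2 wp1
slot 2 (MUL): ISSUE — free A0,Mu0,Ld1,B1 rp1 wp0
slot 3 (ALU): stall FU — free A0,Mu0,Ld1,B1 rp1 wp0
slot 4 (MUL): stall FU — free A0,Mu0,Ld1,B1 rp1 wp0
slot 5 (MEM): stall WR_PORT — free A0,Mu0,Ld1,B1 rp1 wp0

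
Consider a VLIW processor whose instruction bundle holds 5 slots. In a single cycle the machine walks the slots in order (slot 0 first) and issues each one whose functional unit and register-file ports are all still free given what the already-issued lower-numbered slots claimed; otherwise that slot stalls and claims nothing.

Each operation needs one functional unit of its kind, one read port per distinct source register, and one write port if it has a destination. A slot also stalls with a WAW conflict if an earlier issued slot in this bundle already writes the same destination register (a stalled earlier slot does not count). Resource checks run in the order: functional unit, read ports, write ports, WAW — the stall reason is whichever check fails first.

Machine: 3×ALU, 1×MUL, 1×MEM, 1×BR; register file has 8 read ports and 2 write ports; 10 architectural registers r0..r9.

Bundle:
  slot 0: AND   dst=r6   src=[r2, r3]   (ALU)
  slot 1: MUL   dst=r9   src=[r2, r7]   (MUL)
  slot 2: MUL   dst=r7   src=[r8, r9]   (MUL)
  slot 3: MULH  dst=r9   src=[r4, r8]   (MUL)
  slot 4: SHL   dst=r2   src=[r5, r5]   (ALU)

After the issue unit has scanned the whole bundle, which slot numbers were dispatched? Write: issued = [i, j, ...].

issued = [0, 1]

(0) want 1×ALU +2rd +1wr — yes → AL2|MU1|ME1|BR1|rd6|wr1
(1) want 1×MUL +2rd +1wr — yes → AL2|MU0|ME1|BR1|rd4|wr0
(2) want 1×MUL +2rd +1wr — FU → AL2|MU0|ME1|BR1|rd4|wr0
(3) want 1×MUL +2rd +1wr — FU → AL2|MU0|ME1|BR1|rd4|wr0
(4) want 1×ALU +1rd +1wr — WR_PORT → AL2|MU0|ME1|BR1|rd4|wr0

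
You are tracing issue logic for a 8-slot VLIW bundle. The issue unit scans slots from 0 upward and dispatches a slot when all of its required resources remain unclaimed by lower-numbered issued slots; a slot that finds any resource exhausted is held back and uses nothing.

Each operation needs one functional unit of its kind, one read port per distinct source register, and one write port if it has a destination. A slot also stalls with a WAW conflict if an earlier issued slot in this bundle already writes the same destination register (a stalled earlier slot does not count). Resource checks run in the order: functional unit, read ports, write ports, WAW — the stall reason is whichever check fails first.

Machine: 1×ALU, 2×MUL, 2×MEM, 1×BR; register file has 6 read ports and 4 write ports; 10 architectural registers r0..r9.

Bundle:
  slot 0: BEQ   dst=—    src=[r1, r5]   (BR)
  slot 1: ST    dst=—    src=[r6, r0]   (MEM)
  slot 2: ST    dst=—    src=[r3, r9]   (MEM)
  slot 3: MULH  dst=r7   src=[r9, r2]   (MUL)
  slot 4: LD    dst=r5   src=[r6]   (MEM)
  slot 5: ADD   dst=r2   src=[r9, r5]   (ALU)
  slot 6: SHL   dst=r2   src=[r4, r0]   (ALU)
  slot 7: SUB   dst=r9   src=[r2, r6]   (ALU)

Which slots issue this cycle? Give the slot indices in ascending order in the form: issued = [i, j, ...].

[0] BR needs rd=2 wr=0: ok; after: ALU=1 MUL=2 MEM=2 BR=0, R=4, W=4
[1] MEM needs rd=2 wr=0: ok; after: ALU=1 MUL=2 MEM=1 BR=0, R=2, W=4
[2] MEM needs rd=2 wr=0: ok; after: ALU=1 MUL=2 MEM=0 BR=0, R=0, W=4
[3] MUL needs rd=2 wr=1: RD_PORT; after: ALU=1 MUL=2 MEM=0 BR=0, R=0, W=4
[4] MEM needs rd=1 wr=1: FU; after: ALU=1 MUL=2 MEM=0 BR=0, R=0, W=4
[5] ALU needs rd=2 wr=1: RD_PORT; after: ALU=1 MUL=2 MEM=0 BR=0, R=0, W=4
[6] ALU needs rd=2 wr=1: RD_PORT; after: ALU=1 MUL=2 MEM=0 BR=0, R=0, W=4
[7] ALU needs rd=2 wr=1: RD_PORT; after: ALU=1 MUL=2 MEM=0 BR=0, R=0, W=4

issued = [0, 1, 2]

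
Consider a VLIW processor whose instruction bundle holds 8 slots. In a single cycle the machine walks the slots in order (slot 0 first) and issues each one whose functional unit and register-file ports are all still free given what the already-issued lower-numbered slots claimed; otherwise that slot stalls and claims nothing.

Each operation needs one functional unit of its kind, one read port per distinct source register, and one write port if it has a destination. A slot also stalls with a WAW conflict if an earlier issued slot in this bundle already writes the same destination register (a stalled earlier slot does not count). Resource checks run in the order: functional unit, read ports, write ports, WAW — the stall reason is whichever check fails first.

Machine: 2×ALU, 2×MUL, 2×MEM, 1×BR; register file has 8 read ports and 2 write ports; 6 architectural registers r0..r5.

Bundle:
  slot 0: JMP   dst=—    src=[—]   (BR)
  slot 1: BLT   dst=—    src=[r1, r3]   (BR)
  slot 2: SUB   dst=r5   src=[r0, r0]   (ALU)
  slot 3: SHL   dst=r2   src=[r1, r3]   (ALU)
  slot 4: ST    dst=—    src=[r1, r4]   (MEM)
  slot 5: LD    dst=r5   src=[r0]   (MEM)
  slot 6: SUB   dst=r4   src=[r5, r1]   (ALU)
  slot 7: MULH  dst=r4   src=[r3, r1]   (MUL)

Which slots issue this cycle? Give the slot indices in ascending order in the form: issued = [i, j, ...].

(0) want 1×BR +0rd +0wr — yes → AL2|MU2|ME2|BR0|rd8|wr2
(1) want 1×BR +2rd +0wr — FU → AL2|MU2|ME2|BR0|rd8|wr2
(2) want 1×ALU +1rd +1wr — yes → AL1|MU2|ME2|BR0|rd7|wr1
(3) want 1×ALU +2rd +1wr — yes → AL0|MU2|ME2|BR0|rd5|wr0
(4) want 1×MEM +2rd +0wr — yes → AL0|MU2|ME1|BR0|rd3|wr0
(5) want 1×MEM +1rd +1wr — WR_PORT → AL0|MU2|ME1|BR0|rd3|wr0
(6) want 1×ALU +2rd +1wr — FU → AL0|MU2|ME1|BR0|rd3|wr0
(7) want 1×MUL +2rd +1wr — WR_PORT → AL0|MU2|ME1|BR0|rd3|wr0

issued = [0, 2, 3, 4]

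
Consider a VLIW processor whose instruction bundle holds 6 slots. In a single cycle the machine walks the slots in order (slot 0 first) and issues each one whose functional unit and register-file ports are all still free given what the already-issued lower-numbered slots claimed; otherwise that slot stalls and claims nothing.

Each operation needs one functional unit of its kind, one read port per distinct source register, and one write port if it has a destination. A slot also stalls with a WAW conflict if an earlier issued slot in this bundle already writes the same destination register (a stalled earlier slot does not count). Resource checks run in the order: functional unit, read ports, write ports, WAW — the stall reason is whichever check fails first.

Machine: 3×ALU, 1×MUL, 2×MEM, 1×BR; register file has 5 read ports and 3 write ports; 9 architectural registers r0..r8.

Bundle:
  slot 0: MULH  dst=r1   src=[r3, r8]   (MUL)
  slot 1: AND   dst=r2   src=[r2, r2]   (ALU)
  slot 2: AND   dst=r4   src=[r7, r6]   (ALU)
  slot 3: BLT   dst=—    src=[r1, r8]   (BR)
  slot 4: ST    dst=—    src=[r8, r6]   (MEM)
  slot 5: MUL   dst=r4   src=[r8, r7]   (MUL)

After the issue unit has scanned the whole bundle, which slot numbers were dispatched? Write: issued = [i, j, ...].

(0) want 1×MUL +2rd +1wr — yes → AL3|MU0|ME2|BR1|rd3|wr2
(1) want 1×ALU +1rd +1wr — yes → AL2|MU0|ME2|BR1|rd2|wr1
(2) want 1×ALU +2rd +1wr — yes → AL1|MU0|ME2|BR1|rd0|wr0
(3) want 1×BR +2rd +0wr — RD_PORT → AL1|MU0|ME2|BR1|rd0|wr0
(4) want 1×MEM +2rd +0wr — RD_PORT → AL1|MU0|ME2|BR1|rd0|wr0
(5) want 1×MUL +2rd +1wr — FU → AL1|MU0|ME2|BR1|rd0|wr0

issued = [0, 1, 2]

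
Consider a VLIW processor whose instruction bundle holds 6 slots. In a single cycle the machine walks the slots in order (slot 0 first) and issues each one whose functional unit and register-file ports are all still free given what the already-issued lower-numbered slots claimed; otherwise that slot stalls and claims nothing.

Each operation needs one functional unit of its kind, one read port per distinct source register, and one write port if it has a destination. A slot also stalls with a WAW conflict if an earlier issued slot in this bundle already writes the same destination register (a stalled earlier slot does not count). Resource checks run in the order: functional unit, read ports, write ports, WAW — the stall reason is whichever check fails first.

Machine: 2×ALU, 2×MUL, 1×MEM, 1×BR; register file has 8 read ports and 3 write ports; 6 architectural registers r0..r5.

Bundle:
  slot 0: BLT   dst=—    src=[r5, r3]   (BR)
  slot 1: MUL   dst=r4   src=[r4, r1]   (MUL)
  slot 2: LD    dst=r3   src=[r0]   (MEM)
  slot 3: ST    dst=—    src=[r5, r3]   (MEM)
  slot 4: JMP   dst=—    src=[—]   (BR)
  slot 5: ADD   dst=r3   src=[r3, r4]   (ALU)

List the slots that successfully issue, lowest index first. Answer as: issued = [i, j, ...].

[0] BR needs rd=2 wr=0: ok; after: ALU=2 MUL=2 MEM=1 BR=0, R=6, W=3
[1] MUL needs rd=2 wr=1: ok; after: ALU=2 MUL=1 MEM=1 BR=0, R=4, W=2
[2] MEM needs rd=1 wr=1: ok; after: ALU=2 MUL=1 MEM=0 BR=0, R=3, W=1
[3] MEM needs rd=2 wr=0: FU; after: ALU=2 MUL=1 MEM=0 BR=0, R=3, W=1
[4] BR needs rd=0 wr=0: FU; after: ALU=2 MUL=1 MEM=0 BR=0, R=3, W=1
[5] ALU needs rd=2 wr=1: WAW; after: ALU=2 MUL=1 MEM=0 BR=0, R=3, W=1

issued = [0, 1, 2]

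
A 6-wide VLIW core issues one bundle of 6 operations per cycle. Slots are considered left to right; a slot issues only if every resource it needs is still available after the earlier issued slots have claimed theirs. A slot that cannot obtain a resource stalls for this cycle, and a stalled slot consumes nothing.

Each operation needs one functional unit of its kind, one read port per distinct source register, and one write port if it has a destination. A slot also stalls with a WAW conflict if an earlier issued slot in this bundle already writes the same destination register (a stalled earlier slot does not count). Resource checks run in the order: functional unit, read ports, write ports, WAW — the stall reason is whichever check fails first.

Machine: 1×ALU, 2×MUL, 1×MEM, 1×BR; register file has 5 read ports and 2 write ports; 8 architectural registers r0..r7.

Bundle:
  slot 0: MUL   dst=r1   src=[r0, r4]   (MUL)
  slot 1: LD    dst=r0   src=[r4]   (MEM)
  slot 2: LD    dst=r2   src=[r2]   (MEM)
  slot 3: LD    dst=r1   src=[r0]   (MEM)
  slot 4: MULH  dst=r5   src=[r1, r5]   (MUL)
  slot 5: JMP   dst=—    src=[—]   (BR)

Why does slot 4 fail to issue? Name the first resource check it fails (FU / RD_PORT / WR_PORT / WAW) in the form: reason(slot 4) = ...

#0 MUL src=r0,r4 dispatched  <A:1 Mu:1 Ld:1 B:1 rd:3 wr:1>
#1 MEM src=r4 dispatched  <A:1 Mu:1 Ld:0 B:1 rd:2 wr:0>
#2 MEM src=r2 held:FU  <A:1 Mu:1 Ld:0 B:1 rd:2 wr:0>
#3 MEM src=r0 held:FU  <A:1 Mu:1 Ld:0 B:1 rd:2 wr:0>
#4 MUL src=r1,r5 held:WR_PORT  <A:1 Mu:1 Ld:0 B:1 rd:2 wr:0>
#5 BR src=- dispatched  <A:1 Mu:1 Ld:0 B:0 rd:2 wr:0>

reason(slot 4) = WR_PORT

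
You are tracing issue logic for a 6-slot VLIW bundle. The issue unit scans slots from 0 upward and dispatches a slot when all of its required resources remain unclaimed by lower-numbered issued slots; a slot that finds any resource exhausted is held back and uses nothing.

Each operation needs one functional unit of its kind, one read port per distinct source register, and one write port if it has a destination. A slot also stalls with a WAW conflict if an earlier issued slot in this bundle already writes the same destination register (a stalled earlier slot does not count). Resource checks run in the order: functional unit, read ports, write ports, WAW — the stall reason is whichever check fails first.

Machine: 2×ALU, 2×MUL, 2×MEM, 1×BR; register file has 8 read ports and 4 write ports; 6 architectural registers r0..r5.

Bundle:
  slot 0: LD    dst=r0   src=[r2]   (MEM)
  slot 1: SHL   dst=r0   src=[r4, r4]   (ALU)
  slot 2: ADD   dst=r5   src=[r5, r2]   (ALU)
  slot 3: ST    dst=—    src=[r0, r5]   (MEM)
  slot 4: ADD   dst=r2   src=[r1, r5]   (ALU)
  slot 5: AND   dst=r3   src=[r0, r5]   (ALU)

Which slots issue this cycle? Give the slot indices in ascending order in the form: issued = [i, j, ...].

issued = [0, 2, 3, 4]

[0] MEM needs rd=1 wr=1: ok; after: ALU=2 MUL=2 MEM=1 BR=1, R=7, W=3
[1] ALU needs rd=1 wr=1: WAW; after: ALU=2 MUL=2 MEM=1 BR=1, R=7, W=3
[2] ALU needs rd=2 wr=1: ok; after: ALU=1 MUL=2 MEM=1 BR=1, R=5, W=2
[3] MEM needs rd=2 wr=0: ok; after: ALU=1 MUL=2 MEM=0 BR=1, R=3, W=2
[4] ALU needs rd=2 wr=1: ok; after: ALU=0 MUL=2 MEM=0 BR=1, R=1, W=1
[5] ALU needs rd=2 wr=1: FU; after: ALU=0 MUL=2 MEM=0 BR=1, R=1, W=1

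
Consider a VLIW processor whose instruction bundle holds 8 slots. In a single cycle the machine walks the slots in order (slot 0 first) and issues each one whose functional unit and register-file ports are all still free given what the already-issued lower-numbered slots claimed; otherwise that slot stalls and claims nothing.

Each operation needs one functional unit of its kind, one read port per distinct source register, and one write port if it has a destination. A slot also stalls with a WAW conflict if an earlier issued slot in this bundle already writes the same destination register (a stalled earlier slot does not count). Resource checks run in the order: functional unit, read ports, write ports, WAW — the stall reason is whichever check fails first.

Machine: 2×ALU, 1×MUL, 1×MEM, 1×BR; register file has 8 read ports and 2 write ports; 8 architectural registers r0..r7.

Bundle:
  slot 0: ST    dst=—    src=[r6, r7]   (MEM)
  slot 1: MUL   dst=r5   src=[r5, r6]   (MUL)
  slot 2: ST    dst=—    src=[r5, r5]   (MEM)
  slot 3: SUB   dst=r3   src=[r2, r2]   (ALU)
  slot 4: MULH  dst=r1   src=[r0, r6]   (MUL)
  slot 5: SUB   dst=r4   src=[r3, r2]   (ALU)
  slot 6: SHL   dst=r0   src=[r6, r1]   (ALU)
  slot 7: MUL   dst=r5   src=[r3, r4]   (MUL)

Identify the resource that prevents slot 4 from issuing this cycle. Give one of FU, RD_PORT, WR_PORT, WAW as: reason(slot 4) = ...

slot 0 (MEM): ISSUE — free A2,Mu1,Ld0,B1 rp6 wp2
slot 1 (MUL): ISSUE — free A2,Mu0,Ld0,B1 rp4 wp1
slot 2 (MEM): stall FU — free A2,Mu0,Ld0,B1 rp4 wp1
slot 3 (ALU): ISSUE — free A1,Mu0,Ld0,B1 rp3 wp0
slot 4 (MUL): stall FU — free A1,Mu0,Ld0,B1 rp3 wp0
slot 5 (ALU): stall WR_PORT — free A1,Mu0,Ld0,B1 rp3 wp0
slot 6 (ALU): stall WR_PORT — free A1,Mu0,Ld0,B1 rp3 wp0
slot 7 (MUL): stall FU — free A1,Mu0,Ld0,B1 rp3 wp0

reason(slot 4) = FU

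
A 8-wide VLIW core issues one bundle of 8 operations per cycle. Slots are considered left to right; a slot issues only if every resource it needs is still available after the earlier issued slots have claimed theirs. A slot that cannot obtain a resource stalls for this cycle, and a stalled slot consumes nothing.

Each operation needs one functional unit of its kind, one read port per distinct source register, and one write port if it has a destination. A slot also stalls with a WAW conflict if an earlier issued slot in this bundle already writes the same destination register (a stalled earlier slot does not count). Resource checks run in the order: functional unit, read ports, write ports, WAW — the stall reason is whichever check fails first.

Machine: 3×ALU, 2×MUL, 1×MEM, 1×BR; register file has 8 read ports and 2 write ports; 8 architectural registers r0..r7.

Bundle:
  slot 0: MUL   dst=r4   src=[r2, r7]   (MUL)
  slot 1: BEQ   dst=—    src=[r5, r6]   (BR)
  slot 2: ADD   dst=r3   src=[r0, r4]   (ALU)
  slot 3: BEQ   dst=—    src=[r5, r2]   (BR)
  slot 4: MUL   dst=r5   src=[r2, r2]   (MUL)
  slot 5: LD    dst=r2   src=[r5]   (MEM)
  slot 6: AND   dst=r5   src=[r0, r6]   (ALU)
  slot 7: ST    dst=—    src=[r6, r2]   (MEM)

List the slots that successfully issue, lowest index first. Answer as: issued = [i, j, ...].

issued = [0, 1, 2, 7]

#0 MUL src=r2,r7 dispatched  <A:3 Mu:1 Ld:1 B:1 rd:6 wr:1>
#1 BR src=r5,r6 dispatched  <A:3 Mu:1 Ld:1 B:0 rd:4 wr:1>
#2 ALU src=r0,r4 dispatched  <A:2 Mu:1 Ld:1 B:0 rd:2 wr:0>
#3 BR src=r5,r2 held:FU  <A:2 Mu:1 Ld:1 B:0 rd:2 wr:0>
#4 MUL src=r2,r2 held:WR_PORT  <A:2 Mu:1 Ld:1 B:0 rd:2 wr:0>
#5 MEM src=r5 held:WR_PORT  <A:2 Mu:1 Ld:1 B:0 rd:2 wr:0>
#6 ALU src=r0,r6 held:WR_PORT  <A:2 Mu:1 Ld:1 B:0 rd:2 wr:0>
#7 MEM src=r6,r2 dispatched  <A:2 Mu:1 Ld:0 B:0 rd:0 wr:0>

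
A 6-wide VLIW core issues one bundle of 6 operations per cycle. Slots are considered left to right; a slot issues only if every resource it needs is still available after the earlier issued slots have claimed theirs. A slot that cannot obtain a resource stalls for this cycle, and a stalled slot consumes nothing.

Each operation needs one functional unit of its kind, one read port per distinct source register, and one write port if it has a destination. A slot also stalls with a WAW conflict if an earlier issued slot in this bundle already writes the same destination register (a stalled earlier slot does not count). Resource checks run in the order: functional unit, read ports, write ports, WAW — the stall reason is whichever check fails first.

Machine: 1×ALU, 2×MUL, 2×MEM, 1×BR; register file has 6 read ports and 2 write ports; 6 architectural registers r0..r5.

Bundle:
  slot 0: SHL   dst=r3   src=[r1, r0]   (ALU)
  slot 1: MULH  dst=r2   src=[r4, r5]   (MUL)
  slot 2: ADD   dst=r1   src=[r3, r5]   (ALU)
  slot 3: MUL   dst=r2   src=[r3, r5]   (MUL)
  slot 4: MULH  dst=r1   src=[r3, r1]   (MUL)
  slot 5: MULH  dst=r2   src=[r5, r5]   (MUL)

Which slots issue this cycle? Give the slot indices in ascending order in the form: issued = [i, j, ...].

issued = [0, 1]

(0) want 1×ALU +2rd +1wr — yes → AL0|MU2|ME2|BR1|rd4|wr1
(1) want 1×MUL +2rd +1wr — yes → AL0|MU1|ME2|BR1|rd2|wr0
(2) want 1×ALU +2rd +1wr — FU → AL0|MU1|ME2|BR1|rd2|wr0
(3) want 1×MUL +2rd +1wr — WR_PORT → AL0|MU1|ME2|BR1|rd2|wr0
(4) want 1×MUL +2rd +1wr — WR_PORT → AL0|MU1|ME2|BR1|rd2|wr0
(5) want 1×MUL +1rd +1wr — WR_PORT → AL0|MU1|ME2|BR1|rd2|wr0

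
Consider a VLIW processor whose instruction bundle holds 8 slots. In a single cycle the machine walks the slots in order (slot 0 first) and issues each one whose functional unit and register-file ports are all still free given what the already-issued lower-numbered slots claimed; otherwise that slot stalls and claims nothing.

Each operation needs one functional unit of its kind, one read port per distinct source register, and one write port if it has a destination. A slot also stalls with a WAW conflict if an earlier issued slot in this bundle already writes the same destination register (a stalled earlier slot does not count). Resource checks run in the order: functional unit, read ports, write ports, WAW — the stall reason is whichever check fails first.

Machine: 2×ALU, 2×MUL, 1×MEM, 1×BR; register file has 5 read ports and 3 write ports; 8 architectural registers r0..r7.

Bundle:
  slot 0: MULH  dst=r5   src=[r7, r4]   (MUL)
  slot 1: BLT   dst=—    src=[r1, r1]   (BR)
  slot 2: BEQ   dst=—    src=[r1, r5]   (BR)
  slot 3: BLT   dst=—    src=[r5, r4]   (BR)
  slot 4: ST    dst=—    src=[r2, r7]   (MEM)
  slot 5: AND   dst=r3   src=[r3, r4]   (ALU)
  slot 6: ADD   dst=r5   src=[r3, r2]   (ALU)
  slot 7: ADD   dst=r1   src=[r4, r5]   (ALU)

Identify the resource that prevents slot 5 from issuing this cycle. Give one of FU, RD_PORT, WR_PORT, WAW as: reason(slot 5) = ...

  0. MUL→r5 ⇒ go  {2A/1Mu/1Ld/1B | 3r 2w}
  1. BR ⇒ go  {2A/1Mu/1Ld/0B | 2r 2w}
  2. BR ⇒ no(FU)  {2A/1Mu/1Ld/0B | 2r 2w}
  3. BR ⇒ no(FU)  {2A/1Mu/1Ld/0B | 2r 2w}
  4. MEM ⇒ go  {2A/1Mu/0Ld/0B | 0r 2w}
  5. ALU→r3 ⇒ no(RD_PORT)  {2A/1Mu/0Ld/0B | 0r 2w}
  6. ALU→r5 ⇒ no(RD_PORT)  {2A/1Mu/0Ld/0B | 0r 2w}
  7. ALU→r1 ⇒ no(RD_PORT)  {2A/1Mu/0Ld/0B | 0r 2w}

reason(slot 5) = RD_PORT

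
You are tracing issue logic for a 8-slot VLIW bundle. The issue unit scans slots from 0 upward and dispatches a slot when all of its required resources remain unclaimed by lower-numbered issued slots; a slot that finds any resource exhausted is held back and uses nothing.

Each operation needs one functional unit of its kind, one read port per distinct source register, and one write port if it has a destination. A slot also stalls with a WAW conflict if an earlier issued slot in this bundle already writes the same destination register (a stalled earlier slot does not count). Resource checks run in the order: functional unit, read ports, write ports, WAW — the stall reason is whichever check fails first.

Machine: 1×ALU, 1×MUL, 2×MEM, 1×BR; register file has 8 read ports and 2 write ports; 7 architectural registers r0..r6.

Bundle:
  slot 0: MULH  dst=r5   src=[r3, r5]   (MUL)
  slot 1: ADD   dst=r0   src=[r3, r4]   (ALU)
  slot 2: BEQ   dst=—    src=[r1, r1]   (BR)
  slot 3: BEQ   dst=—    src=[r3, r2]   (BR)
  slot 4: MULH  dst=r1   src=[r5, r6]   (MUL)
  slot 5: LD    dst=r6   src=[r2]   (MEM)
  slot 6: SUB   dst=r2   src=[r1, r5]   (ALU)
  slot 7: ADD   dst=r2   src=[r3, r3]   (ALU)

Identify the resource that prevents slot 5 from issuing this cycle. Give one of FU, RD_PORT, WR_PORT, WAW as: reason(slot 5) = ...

reason(slot 5) = WR_PORT

  0. MUL→r5 ⇒ go  {1A/0Mu/2Ld/1B | 6r 1w}
  1. ALU→r0 ⇒ go  {0A/0Mu/2Ld/1B | 4r 0w}
  2. BR ⇒ go  {0A/0Mu/2Ld/0B | 3r 0w}
  3. BR ⇒ no(FU)  {0A/0Mu/2Ld/0B | 3r 0w}
  4. MUL→r1 ⇒ no(FU)  {0A/0Mu/2Ld/0B | 3r 0w}
  5. MEM→r6 ⇒ no(WR_PORT)  {0A/0Mu/2Ld/0B | 3r 0w}
  6. ALU→r2 ⇒ no(FU)  {0A/0Mu/2Ld/0B | 3r 0w}
  7. ALU→r2 ⇒ no(FU)  {0A/0Mu/2Ld/0B | 3r 0w}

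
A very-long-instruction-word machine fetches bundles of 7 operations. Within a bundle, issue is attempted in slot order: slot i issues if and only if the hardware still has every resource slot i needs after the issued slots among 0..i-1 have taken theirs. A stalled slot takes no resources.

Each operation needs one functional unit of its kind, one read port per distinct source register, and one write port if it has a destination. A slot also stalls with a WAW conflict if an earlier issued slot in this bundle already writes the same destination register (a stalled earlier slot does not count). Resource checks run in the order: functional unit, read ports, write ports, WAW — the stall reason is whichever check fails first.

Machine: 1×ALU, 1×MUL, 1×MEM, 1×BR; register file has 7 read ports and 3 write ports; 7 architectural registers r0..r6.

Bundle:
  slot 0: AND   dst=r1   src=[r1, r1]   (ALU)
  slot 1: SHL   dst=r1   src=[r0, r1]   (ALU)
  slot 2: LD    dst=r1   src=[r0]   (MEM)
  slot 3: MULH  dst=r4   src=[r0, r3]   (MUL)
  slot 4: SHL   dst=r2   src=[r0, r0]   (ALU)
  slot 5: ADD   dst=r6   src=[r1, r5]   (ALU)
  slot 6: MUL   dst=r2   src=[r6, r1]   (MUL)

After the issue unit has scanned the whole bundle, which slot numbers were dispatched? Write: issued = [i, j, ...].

#0 ALU src=r1,r1 dispatched  <A:0 Mu:1 Ld:1 B:1 rd:6 wr:2>
#1 ALU src=r0,r1 held:FU  <A:0 Mu:1 Ld:1 B:1 rd:6 wr:2>
#2 MEM src=r0 held:WAW  <A:0 Mu:1 Ld:1 B:1 rd:6 wr:2>
#3 MUL src=r0,r3 dispatched  <A:0 Mu:0 Ld:1 B:1 rd:4 wr:1>
#4 ALU src=r0,r0 held:FU  <A:0 Mu:0 Ld:1 B:1 rd:4 wr:1>
#5 ALU src=r1,r5 held:FU  <A:0 Mu:0 Ld:1 B:1 rd:4 wr:1>
#6 MUL src=r6,r1 held:FU  <A:0 Mu:0 Ld:1 B:1 rd:4 wr:1>

issued = [0, 3]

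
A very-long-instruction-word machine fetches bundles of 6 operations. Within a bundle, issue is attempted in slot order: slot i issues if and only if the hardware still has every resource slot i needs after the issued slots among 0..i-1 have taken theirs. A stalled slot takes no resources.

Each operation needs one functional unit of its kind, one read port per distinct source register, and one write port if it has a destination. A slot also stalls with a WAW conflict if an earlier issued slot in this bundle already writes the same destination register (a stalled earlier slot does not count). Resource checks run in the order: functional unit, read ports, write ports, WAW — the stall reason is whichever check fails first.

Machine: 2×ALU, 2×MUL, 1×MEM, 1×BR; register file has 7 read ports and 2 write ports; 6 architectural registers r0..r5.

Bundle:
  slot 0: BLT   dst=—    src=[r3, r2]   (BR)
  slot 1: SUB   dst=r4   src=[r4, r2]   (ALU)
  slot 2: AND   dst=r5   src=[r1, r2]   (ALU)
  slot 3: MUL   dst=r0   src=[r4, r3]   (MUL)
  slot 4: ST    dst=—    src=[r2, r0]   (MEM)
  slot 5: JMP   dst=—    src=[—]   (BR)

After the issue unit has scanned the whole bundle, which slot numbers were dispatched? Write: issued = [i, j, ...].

issued = [0, 1, 2]

[0] BR needs rd=2 wr=0: ok; after: ALU=2 MUL=2 MEM=1 BR=0, R=5, W=2
[1] ALU needs rd=2 wr=1: ok; after: ALU=1 MUL=2 MEM=1 BR=0, R=3, W=1
[2] ALU needs rd=2 wr=1: ok; after: ALU=0 MUL=2 MEM=1 BR=0, R=1, W=0
[3] MUL needs rd=2 wr=1: RD_PORT; after: ALU=0 MUL=2 MEM=1 BR=0, R=1, W=0
[4] MEM needs rd=2 wr=0: RD_PORT; after: ALU=0 MUL=2 MEM=1 BR=0, R=1, W=0
[5] BR needs rd=0 wr=0: FU; after: ALU=0 MUL=2 MEM=1 BR=0, R=1, W=0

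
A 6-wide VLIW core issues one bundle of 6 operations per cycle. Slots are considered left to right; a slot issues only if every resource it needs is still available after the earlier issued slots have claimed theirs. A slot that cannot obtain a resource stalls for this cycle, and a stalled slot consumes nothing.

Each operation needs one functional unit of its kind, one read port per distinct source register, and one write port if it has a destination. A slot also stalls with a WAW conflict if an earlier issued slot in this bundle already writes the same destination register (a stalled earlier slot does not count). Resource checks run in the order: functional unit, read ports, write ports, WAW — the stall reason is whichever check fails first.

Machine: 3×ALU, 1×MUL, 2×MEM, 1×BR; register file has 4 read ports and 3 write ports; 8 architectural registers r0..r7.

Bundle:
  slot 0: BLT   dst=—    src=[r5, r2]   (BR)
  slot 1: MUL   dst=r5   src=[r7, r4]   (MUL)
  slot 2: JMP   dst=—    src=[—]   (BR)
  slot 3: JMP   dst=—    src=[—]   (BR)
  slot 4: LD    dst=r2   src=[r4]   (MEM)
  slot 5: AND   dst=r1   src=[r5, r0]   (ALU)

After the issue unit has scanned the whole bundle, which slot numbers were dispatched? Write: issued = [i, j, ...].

issued = [0, 1]

  0. BR ⇒ go  {3A/1Mu/2Ld/0B | 2r 3w}
  1. MUL→r5 ⇒ go  {3A/0Mu/2Ld/0B | 0r 2w}
  2. BR ⇒ no(FU)  {3A/0Mu/2Ld/0B | 0r 2w}
  3. BR ⇒ no(FU)  {3A/0Mu/2Ld/0B | 0r 2w}
  4. MEM→r2 ⇒ no(RD_PORT)  {3A/0Mu/2Ld/0B | 0r 2w}
  5. ALU→r1 ⇒ no(RD_PORT)  {3A/0Mu/2Ld/0B | 0r 2w}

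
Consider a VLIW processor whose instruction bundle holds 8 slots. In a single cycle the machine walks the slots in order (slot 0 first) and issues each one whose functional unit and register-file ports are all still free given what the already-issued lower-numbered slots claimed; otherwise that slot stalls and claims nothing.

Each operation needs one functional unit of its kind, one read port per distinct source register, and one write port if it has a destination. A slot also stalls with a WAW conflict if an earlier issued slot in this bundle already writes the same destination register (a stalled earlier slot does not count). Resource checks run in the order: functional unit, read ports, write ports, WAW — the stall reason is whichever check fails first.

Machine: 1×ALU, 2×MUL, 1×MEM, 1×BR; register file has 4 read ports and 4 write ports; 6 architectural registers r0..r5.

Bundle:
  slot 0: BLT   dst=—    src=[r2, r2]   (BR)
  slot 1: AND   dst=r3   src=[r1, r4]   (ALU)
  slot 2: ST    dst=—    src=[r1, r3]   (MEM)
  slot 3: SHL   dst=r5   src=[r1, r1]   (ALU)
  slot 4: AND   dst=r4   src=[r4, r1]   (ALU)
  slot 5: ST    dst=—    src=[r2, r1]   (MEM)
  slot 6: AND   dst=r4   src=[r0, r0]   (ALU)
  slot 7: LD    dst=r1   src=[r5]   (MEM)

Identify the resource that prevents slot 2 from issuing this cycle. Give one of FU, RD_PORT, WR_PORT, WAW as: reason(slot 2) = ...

reason(slot 2) = RD_PORT

slot 0 (BR): ISSUE — free A1,Mu2,Ld1,B0 rp3 wp4
slot 1 (ALU): ISSUE — free A0,Mu2,Ld1,B0 rp1 wp3
slot 2 (MEM): stall RD_PORT — free A0,Mu2,Ld1,B0 rp1 wp3
slot 3 (ALU): stall FU — free A0,Mu2,Ld1,B0 rp1 wp3
slot 4 (ALU): stall FU — free A0,Mu2,Ld1,B0 rp1 wp3
slot 5 (MEM): stall RD_PORT — free A0,Mu2,Ld1,B0 rp1 wp3
slot 6 (ALU): stall FU — free A0,Mu2,Ld1,B0 rp1 wp3
slot 7 (MEM): ISSUE — free A0,Mu2,Ld0,B0 rp0 wp2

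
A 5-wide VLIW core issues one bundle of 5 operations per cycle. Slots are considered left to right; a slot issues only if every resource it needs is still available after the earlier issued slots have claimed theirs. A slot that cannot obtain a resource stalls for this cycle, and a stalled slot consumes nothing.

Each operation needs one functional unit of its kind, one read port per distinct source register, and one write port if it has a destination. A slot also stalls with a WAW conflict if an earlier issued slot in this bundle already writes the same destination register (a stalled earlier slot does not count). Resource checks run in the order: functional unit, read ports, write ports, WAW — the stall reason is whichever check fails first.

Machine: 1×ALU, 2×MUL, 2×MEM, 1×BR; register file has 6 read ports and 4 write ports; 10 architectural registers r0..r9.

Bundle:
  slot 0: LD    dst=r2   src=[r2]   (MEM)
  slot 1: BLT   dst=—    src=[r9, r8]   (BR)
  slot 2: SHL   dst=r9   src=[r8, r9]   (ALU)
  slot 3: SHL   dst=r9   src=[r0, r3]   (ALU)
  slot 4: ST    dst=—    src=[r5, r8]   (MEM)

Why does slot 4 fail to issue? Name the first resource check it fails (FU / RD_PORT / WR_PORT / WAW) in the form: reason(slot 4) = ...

reason(slot 4) = RD_PORT

[0] MEM needs rd=1 wr=1: ok; after: ALU=1 MUL=2 MEM=1 BR=1, R=5, W=3
[1] BR needs rd=2 wr=0: ok; after: ALU=1 MUL=2 MEM=1 BR=0, R=3, W=3
[2] ALU needs rd=2 wr=1: ok; after: ALU=0 MUL=2 MEM=1 BR=0, R=1, W=2
[3] ALU needs rd=2 wr=1: FU; after: ALU=0 MUL=2 MEM=1 BR=0, R=1, W=2
[4] MEM needs rd=2 wr=0: RD_PORT; after: ALU=0 MUL=2 MEM=1 BR=0, R=1, W=2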